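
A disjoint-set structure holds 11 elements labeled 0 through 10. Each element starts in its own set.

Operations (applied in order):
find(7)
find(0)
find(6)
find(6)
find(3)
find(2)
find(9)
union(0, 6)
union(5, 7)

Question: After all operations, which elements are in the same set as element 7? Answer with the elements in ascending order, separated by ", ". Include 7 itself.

Step 1: find(7) -> no change; set of 7 is {7}
Step 2: find(0) -> no change; set of 0 is {0}
Step 3: find(6) -> no change; set of 6 is {6}
Step 4: find(6) -> no change; set of 6 is {6}
Step 5: find(3) -> no change; set of 3 is {3}
Step 6: find(2) -> no change; set of 2 is {2}
Step 7: find(9) -> no change; set of 9 is {9}
Step 8: union(0, 6) -> merged; set of 0 now {0, 6}
Step 9: union(5, 7) -> merged; set of 5 now {5, 7}
Component of 7: {5, 7}

Answer: 5, 7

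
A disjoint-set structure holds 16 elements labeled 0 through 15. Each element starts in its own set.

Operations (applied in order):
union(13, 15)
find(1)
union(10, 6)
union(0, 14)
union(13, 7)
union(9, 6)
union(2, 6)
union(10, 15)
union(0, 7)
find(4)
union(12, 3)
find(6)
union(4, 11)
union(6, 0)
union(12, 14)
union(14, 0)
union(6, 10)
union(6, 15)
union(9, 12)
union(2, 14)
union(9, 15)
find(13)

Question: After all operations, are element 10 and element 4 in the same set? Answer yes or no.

Answer: no

Derivation:
Step 1: union(13, 15) -> merged; set of 13 now {13, 15}
Step 2: find(1) -> no change; set of 1 is {1}
Step 3: union(10, 6) -> merged; set of 10 now {6, 10}
Step 4: union(0, 14) -> merged; set of 0 now {0, 14}
Step 5: union(13, 7) -> merged; set of 13 now {7, 13, 15}
Step 6: union(9, 6) -> merged; set of 9 now {6, 9, 10}
Step 7: union(2, 6) -> merged; set of 2 now {2, 6, 9, 10}
Step 8: union(10, 15) -> merged; set of 10 now {2, 6, 7, 9, 10, 13, 15}
Step 9: union(0, 7) -> merged; set of 0 now {0, 2, 6, 7, 9, 10, 13, 14, 15}
Step 10: find(4) -> no change; set of 4 is {4}
Step 11: union(12, 3) -> merged; set of 12 now {3, 12}
Step 12: find(6) -> no change; set of 6 is {0, 2, 6, 7, 9, 10, 13, 14, 15}
Step 13: union(4, 11) -> merged; set of 4 now {4, 11}
Step 14: union(6, 0) -> already same set; set of 6 now {0, 2, 6, 7, 9, 10, 13, 14, 15}
Step 15: union(12, 14) -> merged; set of 12 now {0, 2, 3, 6, 7, 9, 10, 12, 13, 14, 15}
Step 16: union(14, 0) -> already same set; set of 14 now {0, 2, 3, 6, 7, 9, 10, 12, 13, 14, 15}
Step 17: union(6, 10) -> already same set; set of 6 now {0, 2, 3, 6, 7, 9, 10, 12, 13, 14, 15}
Step 18: union(6, 15) -> already same set; set of 6 now {0, 2, 3, 6, 7, 9, 10, 12, 13, 14, 15}
Step 19: union(9, 12) -> already same set; set of 9 now {0, 2, 3, 6, 7, 9, 10, 12, 13, 14, 15}
Step 20: union(2, 14) -> already same set; set of 2 now {0, 2, 3, 6, 7, 9, 10, 12, 13, 14, 15}
Step 21: union(9, 15) -> already same set; set of 9 now {0, 2, 3, 6, 7, 9, 10, 12, 13, 14, 15}
Step 22: find(13) -> no change; set of 13 is {0, 2, 3, 6, 7, 9, 10, 12, 13, 14, 15}
Set of 10: {0, 2, 3, 6, 7, 9, 10, 12, 13, 14, 15}; 4 is not a member.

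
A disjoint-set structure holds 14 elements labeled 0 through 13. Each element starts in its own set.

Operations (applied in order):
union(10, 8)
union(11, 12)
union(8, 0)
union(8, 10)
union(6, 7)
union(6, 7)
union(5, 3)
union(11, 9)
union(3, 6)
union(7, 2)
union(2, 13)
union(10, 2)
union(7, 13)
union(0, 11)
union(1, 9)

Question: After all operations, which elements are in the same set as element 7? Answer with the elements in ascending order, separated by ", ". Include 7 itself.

Answer: 0, 1, 2, 3, 5, 6, 7, 8, 9, 10, 11, 12, 13

Derivation:
Step 1: union(10, 8) -> merged; set of 10 now {8, 10}
Step 2: union(11, 12) -> merged; set of 11 now {11, 12}
Step 3: union(8, 0) -> merged; set of 8 now {0, 8, 10}
Step 4: union(8, 10) -> already same set; set of 8 now {0, 8, 10}
Step 5: union(6, 7) -> merged; set of 6 now {6, 7}
Step 6: union(6, 7) -> already same set; set of 6 now {6, 7}
Step 7: union(5, 3) -> merged; set of 5 now {3, 5}
Step 8: union(11, 9) -> merged; set of 11 now {9, 11, 12}
Step 9: union(3, 6) -> merged; set of 3 now {3, 5, 6, 7}
Step 10: union(7, 2) -> merged; set of 7 now {2, 3, 5, 6, 7}
Step 11: union(2, 13) -> merged; set of 2 now {2, 3, 5, 6, 7, 13}
Step 12: union(10, 2) -> merged; set of 10 now {0, 2, 3, 5, 6, 7, 8, 10, 13}
Step 13: union(7, 13) -> already same set; set of 7 now {0, 2, 3, 5, 6, 7, 8, 10, 13}
Step 14: union(0, 11) -> merged; set of 0 now {0, 2, 3, 5, 6, 7, 8, 9, 10, 11, 12, 13}
Step 15: union(1, 9) -> merged; set of 1 now {0, 1, 2, 3, 5, 6, 7, 8, 9, 10, 11, 12, 13}
Component of 7: {0, 1, 2, 3, 5, 6, 7, 8, 9, 10, 11, 12, 13}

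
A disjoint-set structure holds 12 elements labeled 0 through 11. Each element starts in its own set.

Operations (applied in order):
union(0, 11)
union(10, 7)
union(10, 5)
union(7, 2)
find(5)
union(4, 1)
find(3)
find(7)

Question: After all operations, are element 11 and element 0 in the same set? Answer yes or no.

Step 1: union(0, 11) -> merged; set of 0 now {0, 11}
Step 2: union(10, 7) -> merged; set of 10 now {7, 10}
Step 3: union(10, 5) -> merged; set of 10 now {5, 7, 10}
Step 4: union(7, 2) -> merged; set of 7 now {2, 5, 7, 10}
Step 5: find(5) -> no change; set of 5 is {2, 5, 7, 10}
Step 6: union(4, 1) -> merged; set of 4 now {1, 4}
Step 7: find(3) -> no change; set of 3 is {3}
Step 8: find(7) -> no change; set of 7 is {2, 5, 7, 10}
Set of 11: {0, 11}; 0 is a member.

Answer: yes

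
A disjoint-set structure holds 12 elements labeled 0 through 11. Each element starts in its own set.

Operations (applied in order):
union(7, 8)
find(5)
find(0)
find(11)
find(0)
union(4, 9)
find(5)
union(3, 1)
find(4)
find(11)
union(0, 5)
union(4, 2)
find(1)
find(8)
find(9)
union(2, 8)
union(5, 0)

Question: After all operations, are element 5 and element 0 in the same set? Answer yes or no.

Answer: yes

Derivation:
Step 1: union(7, 8) -> merged; set of 7 now {7, 8}
Step 2: find(5) -> no change; set of 5 is {5}
Step 3: find(0) -> no change; set of 0 is {0}
Step 4: find(11) -> no change; set of 11 is {11}
Step 5: find(0) -> no change; set of 0 is {0}
Step 6: union(4, 9) -> merged; set of 4 now {4, 9}
Step 7: find(5) -> no change; set of 5 is {5}
Step 8: union(3, 1) -> merged; set of 3 now {1, 3}
Step 9: find(4) -> no change; set of 4 is {4, 9}
Step 10: find(11) -> no change; set of 11 is {11}
Step 11: union(0, 5) -> merged; set of 0 now {0, 5}
Step 12: union(4, 2) -> merged; set of 4 now {2, 4, 9}
Step 13: find(1) -> no change; set of 1 is {1, 3}
Step 14: find(8) -> no change; set of 8 is {7, 8}
Step 15: find(9) -> no change; set of 9 is {2, 4, 9}
Step 16: union(2, 8) -> merged; set of 2 now {2, 4, 7, 8, 9}
Step 17: union(5, 0) -> already same set; set of 5 now {0, 5}
Set of 5: {0, 5}; 0 is a member.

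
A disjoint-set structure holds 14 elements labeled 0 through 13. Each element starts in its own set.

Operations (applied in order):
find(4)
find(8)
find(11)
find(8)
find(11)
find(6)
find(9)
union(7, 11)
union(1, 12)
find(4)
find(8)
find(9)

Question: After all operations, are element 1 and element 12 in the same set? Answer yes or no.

Answer: yes

Derivation:
Step 1: find(4) -> no change; set of 4 is {4}
Step 2: find(8) -> no change; set of 8 is {8}
Step 3: find(11) -> no change; set of 11 is {11}
Step 4: find(8) -> no change; set of 8 is {8}
Step 5: find(11) -> no change; set of 11 is {11}
Step 6: find(6) -> no change; set of 6 is {6}
Step 7: find(9) -> no change; set of 9 is {9}
Step 8: union(7, 11) -> merged; set of 7 now {7, 11}
Step 9: union(1, 12) -> merged; set of 1 now {1, 12}
Step 10: find(4) -> no change; set of 4 is {4}
Step 11: find(8) -> no change; set of 8 is {8}
Step 12: find(9) -> no change; set of 9 is {9}
Set of 1: {1, 12}; 12 is a member.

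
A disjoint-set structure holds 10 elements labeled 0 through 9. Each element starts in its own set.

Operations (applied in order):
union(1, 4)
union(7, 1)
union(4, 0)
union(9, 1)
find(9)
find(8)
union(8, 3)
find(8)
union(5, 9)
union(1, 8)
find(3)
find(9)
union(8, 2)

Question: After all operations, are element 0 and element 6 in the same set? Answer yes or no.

Answer: no

Derivation:
Step 1: union(1, 4) -> merged; set of 1 now {1, 4}
Step 2: union(7, 1) -> merged; set of 7 now {1, 4, 7}
Step 3: union(4, 0) -> merged; set of 4 now {0, 1, 4, 7}
Step 4: union(9, 1) -> merged; set of 9 now {0, 1, 4, 7, 9}
Step 5: find(9) -> no change; set of 9 is {0, 1, 4, 7, 9}
Step 6: find(8) -> no change; set of 8 is {8}
Step 7: union(8, 3) -> merged; set of 8 now {3, 8}
Step 8: find(8) -> no change; set of 8 is {3, 8}
Step 9: union(5, 9) -> merged; set of 5 now {0, 1, 4, 5, 7, 9}
Step 10: union(1, 8) -> merged; set of 1 now {0, 1, 3, 4, 5, 7, 8, 9}
Step 11: find(3) -> no change; set of 3 is {0, 1, 3, 4, 5, 7, 8, 9}
Step 12: find(9) -> no change; set of 9 is {0, 1, 3, 4, 5, 7, 8, 9}
Step 13: union(8, 2) -> merged; set of 8 now {0, 1, 2, 3, 4, 5, 7, 8, 9}
Set of 0: {0, 1, 2, 3, 4, 5, 7, 8, 9}; 6 is not a member.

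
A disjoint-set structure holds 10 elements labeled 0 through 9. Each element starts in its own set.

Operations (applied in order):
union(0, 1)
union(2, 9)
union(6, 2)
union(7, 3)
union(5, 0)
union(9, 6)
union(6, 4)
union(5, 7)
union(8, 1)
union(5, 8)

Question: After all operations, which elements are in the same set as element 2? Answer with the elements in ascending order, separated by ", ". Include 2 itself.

Answer: 2, 4, 6, 9

Derivation:
Step 1: union(0, 1) -> merged; set of 0 now {0, 1}
Step 2: union(2, 9) -> merged; set of 2 now {2, 9}
Step 3: union(6, 2) -> merged; set of 6 now {2, 6, 9}
Step 4: union(7, 3) -> merged; set of 7 now {3, 7}
Step 5: union(5, 0) -> merged; set of 5 now {0, 1, 5}
Step 6: union(9, 6) -> already same set; set of 9 now {2, 6, 9}
Step 7: union(6, 4) -> merged; set of 6 now {2, 4, 6, 9}
Step 8: union(5, 7) -> merged; set of 5 now {0, 1, 3, 5, 7}
Step 9: union(8, 1) -> merged; set of 8 now {0, 1, 3, 5, 7, 8}
Step 10: union(5, 8) -> already same set; set of 5 now {0, 1, 3, 5, 7, 8}
Component of 2: {2, 4, 6, 9}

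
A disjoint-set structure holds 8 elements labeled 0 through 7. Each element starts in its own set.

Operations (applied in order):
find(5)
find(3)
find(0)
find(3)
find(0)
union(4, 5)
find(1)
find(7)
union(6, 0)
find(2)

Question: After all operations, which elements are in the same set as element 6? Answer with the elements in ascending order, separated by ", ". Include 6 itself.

Answer: 0, 6

Derivation:
Step 1: find(5) -> no change; set of 5 is {5}
Step 2: find(3) -> no change; set of 3 is {3}
Step 3: find(0) -> no change; set of 0 is {0}
Step 4: find(3) -> no change; set of 3 is {3}
Step 5: find(0) -> no change; set of 0 is {0}
Step 6: union(4, 5) -> merged; set of 4 now {4, 5}
Step 7: find(1) -> no change; set of 1 is {1}
Step 8: find(7) -> no change; set of 7 is {7}
Step 9: union(6, 0) -> merged; set of 6 now {0, 6}
Step 10: find(2) -> no change; set of 2 is {2}
Component of 6: {0, 6}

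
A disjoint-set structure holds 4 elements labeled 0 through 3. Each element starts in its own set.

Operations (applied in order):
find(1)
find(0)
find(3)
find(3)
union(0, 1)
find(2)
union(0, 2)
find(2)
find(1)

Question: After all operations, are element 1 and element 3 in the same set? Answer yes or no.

Step 1: find(1) -> no change; set of 1 is {1}
Step 2: find(0) -> no change; set of 0 is {0}
Step 3: find(3) -> no change; set of 3 is {3}
Step 4: find(3) -> no change; set of 3 is {3}
Step 5: union(0, 1) -> merged; set of 0 now {0, 1}
Step 6: find(2) -> no change; set of 2 is {2}
Step 7: union(0, 2) -> merged; set of 0 now {0, 1, 2}
Step 8: find(2) -> no change; set of 2 is {0, 1, 2}
Step 9: find(1) -> no change; set of 1 is {0, 1, 2}
Set of 1: {0, 1, 2}; 3 is not a member.

Answer: no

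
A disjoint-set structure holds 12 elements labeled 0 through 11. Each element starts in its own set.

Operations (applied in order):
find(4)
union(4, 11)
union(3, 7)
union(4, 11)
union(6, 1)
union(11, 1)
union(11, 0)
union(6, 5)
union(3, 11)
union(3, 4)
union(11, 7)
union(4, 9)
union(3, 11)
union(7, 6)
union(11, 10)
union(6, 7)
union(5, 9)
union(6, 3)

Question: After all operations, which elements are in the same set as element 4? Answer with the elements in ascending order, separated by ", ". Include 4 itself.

Answer: 0, 1, 3, 4, 5, 6, 7, 9, 10, 11

Derivation:
Step 1: find(4) -> no change; set of 4 is {4}
Step 2: union(4, 11) -> merged; set of 4 now {4, 11}
Step 3: union(3, 7) -> merged; set of 3 now {3, 7}
Step 4: union(4, 11) -> already same set; set of 4 now {4, 11}
Step 5: union(6, 1) -> merged; set of 6 now {1, 6}
Step 6: union(11, 1) -> merged; set of 11 now {1, 4, 6, 11}
Step 7: union(11, 0) -> merged; set of 11 now {0, 1, 4, 6, 11}
Step 8: union(6, 5) -> merged; set of 6 now {0, 1, 4, 5, 6, 11}
Step 9: union(3, 11) -> merged; set of 3 now {0, 1, 3, 4, 5, 6, 7, 11}
Step 10: union(3, 4) -> already same set; set of 3 now {0, 1, 3, 4, 5, 6, 7, 11}
Step 11: union(11, 7) -> already same set; set of 11 now {0, 1, 3, 4, 5, 6, 7, 11}
Step 12: union(4, 9) -> merged; set of 4 now {0, 1, 3, 4, 5, 6, 7, 9, 11}
Step 13: union(3, 11) -> already same set; set of 3 now {0, 1, 3, 4, 5, 6, 7, 9, 11}
Step 14: union(7, 6) -> already same set; set of 7 now {0, 1, 3, 4, 5, 6, 7, 9, 11}
Step 15: union(11, 10) -> merged; set of 11 now {0, 1, 3, 4, 5, 6, 7, 9, 10, 11}
Step 16: union(6, 7) -> already same set; set of 6 now {0, 1, 3, 4, 5, 6, 7, 9, 10, 11}
Step 17: union(5, 9) -> already same set; set of 5 now {0, 1, 3, 4, 5, 6, 7, 9, 10, 11}
Step 18: union(6, 3) -> already same set; set of 6 now {0, 1, 3, 4, 5, 6, 7, 9, 10, 11}
Component of 4: {0, 1, 3, 4, 5, 6, 7, 9, 10, 11}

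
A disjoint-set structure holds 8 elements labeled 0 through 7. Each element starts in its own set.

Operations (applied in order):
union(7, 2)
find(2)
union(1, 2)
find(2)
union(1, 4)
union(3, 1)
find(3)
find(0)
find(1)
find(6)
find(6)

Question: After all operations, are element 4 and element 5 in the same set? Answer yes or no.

Answer: no

Derivation:
Step 1: union(7, 2) -> merged; set of 7 now {2, 7}
Step 2: find(2) -> no change; set of 2 is {2, 7}
Step 3: union(1, 2) -> merged; set of 1 now {1, 2, 7}
Step 4: find(2) -> no change; set of 2 is {1, 2, 7}
Step 5: union(1, 4) -> merged; set of 1 now {1, 2, 4, 7}
Step 6: union(3, 1) -> merged; set of 3 now {1, 2, 3, 4, 7}
Step 7: find(3) -> no change; set of 3 is {1, 2, 3, 4, 7}
Step 8: find(0) -> no change; set of 0 is {0}
Step 9: find(1) -> no change; set of 1 is {1, 2, 3, 4, 7}
Step 10: find(6) -> no change; set of 6 is {6}
Step 11: find(6) -> no change; set of 6 is {6}
Set of 4: {1, 2, 3, 4, 7}; 5 is not a member.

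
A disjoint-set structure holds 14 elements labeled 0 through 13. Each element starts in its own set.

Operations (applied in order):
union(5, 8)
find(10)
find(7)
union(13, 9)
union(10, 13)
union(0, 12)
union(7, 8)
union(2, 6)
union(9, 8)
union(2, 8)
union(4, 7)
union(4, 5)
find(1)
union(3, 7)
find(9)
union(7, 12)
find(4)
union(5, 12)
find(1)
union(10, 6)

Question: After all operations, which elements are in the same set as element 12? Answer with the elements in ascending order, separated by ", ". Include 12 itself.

Step 1: union(5, 8) -> merged; set of 5 now {5, 8}
Step 2: find(10) -> no change; set of 10 is {10}
Step 3: find(7) -> no change; set of 7 is {7}
Step 4: union(13, 9) -> merged; set of 13 now {9, 13}
Step 5: union(10, 13) -> merged; set of 10 now {9, 10, 13}
Step 6: union(0, 12) -> merged; set of 0 now {0, 12}
Step 7: union(7, 8) -> merged; set of 7 now {5, 7, 8}
Step 8: union(2, 6) -> merged; set of 2 now {2, 6}
Step 9: union(9, 8) -> merged; set of 9 now {5, 7, 8, 9, 10, 13}
Step 10: union(2, 8) -> merged; set of 2 now {2, 5, 6, 7, 8, 9, 10, 13}
Step 11: union(4, 7) -> merged; set of 4 now {2, 4, 5, 6, 7, 8, 9, 10, 13}
Step 12: union(4, 5) -> already same set; set of 4 now {2, 4, 5, 6, 7, 8, 9, 10, 13}
Step 13: find(1) -> no change; set of 1 is {1}
Step 14: union(3, 7) -> merged; set of 3 now {2, 3, 4, 5, 6, 7, 8, 9, 10, 13}
Step 15: find(9) -> no change; set of 9 is {2, 3, 4, 5, 6, 7, 8, 9, 10, 13}
Step 16: union(7, 12) -> merged; set of 7 now {0, 2, 3, 4, 5, 6, 7, 8, 9, 10, 12, 13}
Step 17: find(4) -> no change; set of 4 is {0, 2, 3, 4, 5, 6, 7, 8, 9, 10, 12, 13}
Step 18: union(5, 12) -> already same set; set of 5 now {0, 2, 3, 4, 5, 6, 7, 8, 9, 10, 12, 13}
Step 19: find(1) -> no change; set of 1 is {1}
Step 20: union(10, 6) -> already same set; set of 10 now {0, 2, 3, 4, 5, 6, 7, 8, 9, 10, 12, 13}
Component of 12: {0, 2, 3, 4, 5, 6, 7, 8, 9, 10, 12, 13}

Answer: 0, 2, 3, 4, 5, 6, 7, 8, 9, 10, 12, 13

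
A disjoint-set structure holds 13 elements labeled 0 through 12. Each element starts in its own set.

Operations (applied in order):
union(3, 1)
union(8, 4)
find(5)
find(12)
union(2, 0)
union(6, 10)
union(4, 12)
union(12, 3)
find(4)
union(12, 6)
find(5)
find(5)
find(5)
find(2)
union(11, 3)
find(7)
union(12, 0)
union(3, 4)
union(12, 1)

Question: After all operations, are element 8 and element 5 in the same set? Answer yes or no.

Step 1: union(3, 1) -> merged; set of 3 now {1, 3}
Step 2: union(8, 4) -> merged; set of 8 now {4, 8}
Step 3: find(5) -> no change; set of 5 is {5}
Step 4: find(12) -> no change; set of 12 is {12}
Step 5: union(2, 0) -> merged; set of 2 now {0, 2}
Step 6: union(6, 10) -> merged; set of 6 now {6, 10}
Step 7: union(4, 12) -> merged; set of 4 now {4, 8, 12}
Step 8: union(12, 3) -> merged; set of 12 now {1, 3, 4, 8, 12}
Step 9: find(4) -> no change; set of 4 is {1, 3, 4, 8, 12}
Step 10: union(12, 6) -> merged; set of 12 now {1, 3, 4, 6, 8, 10, 12}
Step 11: find(5) -> no change; set of 5 is {5}
Step 12: find(5) -> no change; set of 5 is {5}
Step 13: find(5) -> no change; set of 5 is {5}
Step 14: find(2) -> no change; set of 2 is {0, 2}
Step 15: union(11, 3) -> merged; set of 11 now {1, 3, 4, 6, 8, 10, 11, 12}
Step 16: find(7) -> no change; set of 7 is {7}
Step 17: union(12, 0) -> merged; set of 12 now {0, 1, 2, 3, 4, 6, 8, 10, 11, 12}
Step 18: union(3, 4) -> already same set; set of 3 now {0, 1, 2, 3, 4, 6, 8, 10, 11, 12}
Step 19: union(12, 1) -> already same set; set of 12 now {0, 1, 2, 3, 4, 6, 8, 10, 11, 12}
Set of 8: {0, 1, 2, 3, 4, 6, 8, 10, 11, 12}; 5 is not a member.

Answer: no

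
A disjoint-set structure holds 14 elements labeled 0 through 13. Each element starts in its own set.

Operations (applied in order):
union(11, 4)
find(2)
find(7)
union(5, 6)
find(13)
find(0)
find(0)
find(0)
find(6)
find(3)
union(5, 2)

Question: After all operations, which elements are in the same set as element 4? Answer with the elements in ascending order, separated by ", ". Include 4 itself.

Answer: 4, 11

Derivation:
Step 1: union(11, 4) -> merged; set of 11 now {4, 11}
Step 2: find(2) -> no change; set of 2 is {2}
Step 3: find(7) -> no change; set of 7 is {7}
Step 4: union(5, 6) -> merged; set of 5 now {5, 6}
Step 5: find(13) -> no change; set of 13 is {13}
Step 6: find(0) -> no change; set of 0 is {0}
Step 7: find(0) -> no change; set of 0 is {0}
Step 8: find(0) -> no change; set of 0 is {0}
Step 9: find(6) -> no change; set of 6 is {5, 6}
Step 10: find(3) -> no change; set of 3 is {3}
Step 11: union(5, 2) -> merged; set of 5 now {2, 5, 6}
Component of 4: {4, 11}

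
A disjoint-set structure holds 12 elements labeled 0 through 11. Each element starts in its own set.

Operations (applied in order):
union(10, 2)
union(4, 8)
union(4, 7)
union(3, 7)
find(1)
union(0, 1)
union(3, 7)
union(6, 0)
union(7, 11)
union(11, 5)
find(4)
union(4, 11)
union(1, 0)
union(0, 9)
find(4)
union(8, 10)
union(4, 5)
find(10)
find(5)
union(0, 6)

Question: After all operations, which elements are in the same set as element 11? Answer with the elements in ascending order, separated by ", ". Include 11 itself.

Step 1: union(10, 2) -> merged; set of 10 now {2, 10}
Step 2: union(4, 8) -> merged; set of 4 now {4, 8}
Step 3: union(4, 7) -> merged; set of 4 now {4, 7, 8}
Step 4: union(3, 7) -> merged; set of 3 now {3, 4, 7, 8}
Step 5: find(1) -> no change; set of 1 is {1}
Step 6: union(0, 1) -> merged; set of 0 now {0, 1}
Step 7: union(3, 7) -> already same set; set of 3 now {3, 4, 7, 8}
Step 8: union(6, 0) -> merged; set of 6 now {0, 1, 6}
Step 9: union(7, 11) -> merged; set of 7 now {3, 4, 7, 8, 11}
Step 10: union(11, 5) -> merged; set of 11 now {3, 4, 5, 7, 8, 11}
Step 11: find(4) -> no change; set of 4 is {3, 4, 5, 7, 8, 11}
Step 12: union(4, 11) -> already same set; set of 4 now {3, 4, 5, 7, 8, 11}
Step 13: union(1, 0) -> already same set; set of 1 now {0, 1, 6}
Step 14: union(0, 9) -> merged; set of 0 now {0, 1, 6, 9}
Step 15: find(4) -> no change; set of 4 is {3, 4, 5, 7, 8, 11}
Step 16: union(8, 10) -> merged; set of 8 now {2, 3, 4, 5, 7, 8, 10, 11}
Step 17: union(4, 5) -> already same set; set of 4 now {2, 3, 4, 5, 7, 8, 10, 11}
Step 18: find(10) -> no change; set of 10 is {2, 3, 4, 5, 7, 8, 10, 11}
Step 19: find(5) -> no change; set of 5 is {2, 3, 4, 5, 7, 8, 10, 11}
Step 20: union(0, 6) -> already same set; set of 0 now {0, 1, 6, 9}
Component of 11: {2, 3, 4, 5, 7, 8, 10, 11}

Answer: 2, 3, 4, 5, 7, 8, 10, 11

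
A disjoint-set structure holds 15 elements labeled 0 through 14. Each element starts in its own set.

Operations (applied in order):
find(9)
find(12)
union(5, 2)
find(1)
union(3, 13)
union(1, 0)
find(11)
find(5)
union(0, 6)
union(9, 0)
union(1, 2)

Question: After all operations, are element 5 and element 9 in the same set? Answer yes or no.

Answer: yes

Derivation:
Step 1: find(9) -> no change; set of 9 is {9}
Step 2: find(12) -> no change; set of 12 is {12}
Step 3: union(5, 2) -> merged; set of 5 now {2, 5}
Step 4: find(1) -> no change; set of 1 is {1}
Step 5: union(3, 13) -> merged; set of 3 now {3, 13}
Step 6: union(1, 0) -> merged; set of 1 now {0, 1}
Step 7: find(11) -> no change; set of 11 is {11}
Step 8: find(5) -> no change; set of 5 is {2, 5}
Step 9: union(0, 6) -> merged; set of 0 now {0, 1, 6}
Step 10: union(9, 0) -> merged; set of 9 now {0, 1, 6, 9}
Step 11: union(1, 2) -> merged; set of 1 now {0, 1, 2, 5, 6, 9}
Set of 5: {0, 1, 2, 5, 6, 9}; 9 is a member.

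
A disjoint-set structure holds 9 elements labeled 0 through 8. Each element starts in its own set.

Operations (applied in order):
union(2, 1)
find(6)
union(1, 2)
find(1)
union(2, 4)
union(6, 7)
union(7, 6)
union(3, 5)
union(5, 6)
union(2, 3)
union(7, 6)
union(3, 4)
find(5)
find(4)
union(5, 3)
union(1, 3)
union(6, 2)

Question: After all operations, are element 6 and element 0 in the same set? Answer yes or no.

Answer: no

Derivation:
Step 1: union(2, 1) -> merged; set of 2 now {1, 2}
Step 2: find(6) -> no change; set of 6 is {6}
Step 3: union(1, 2) -> already same set; set of 1 now {1, 2}
Step 4: find(1) -> no change; set of 1 is {1, 2}
Step 5: union(2, 4) -> merged; set of 2 now {1, 2, 4}
Step 6: union(6, 7) -> merged; set of 6 now {6, 7}
Step 7: union(7, 6) -> already same set; set of 7 now {6, 7}
Step 8: union(3, 5) -> merged; set of 3 now {3, 5}
Step 9: union(5, 6) -> merged; set of 5 now {3, 5, 6, 7}
Step 10: union(2, 3) -> merged; set of 2 now {1, 2, 3, 4, 5, 6, 7}
Step 11: union(7, 6) -> already same set; set of 7 now {1, 2, 3, 4, 5, 6, 7}
Step 12: union(3, 4) -> already same set; set of 3 now {1, 2, 3, 4, 5, 6, 7}
Step 13: find(5) -> no change; set of 5 is {1, 2, 3, 4, 5, 6, 7}
Step 14: find(4) -> no change; set of 4 is {1, 2, 3, 4, 5, 6, 7}
Step 15: union(5, 3) -> already same set; set of 5 now {1, 2, 3, 4, 5, 6, 7}
Step 16: union(1, 3) -> already same set; set of 1 now {1, 2, 3, 4, 5, 6, 7}
Step 17: union(6, 2) -> already same set; set of 6 now {1, 2, 3, 4, 5, 6, 7}
Set of 6: {1, 2, 3, 4, 5, 6, 7}; 0 is not a member.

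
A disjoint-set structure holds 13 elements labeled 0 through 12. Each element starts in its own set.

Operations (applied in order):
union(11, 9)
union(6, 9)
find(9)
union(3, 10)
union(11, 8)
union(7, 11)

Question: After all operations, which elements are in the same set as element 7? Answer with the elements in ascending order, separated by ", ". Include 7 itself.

Answer: 6, 7, 8, 9, 11

Derivation:
Step 1: union(11, 9) -> merged; set of 11 now {9, 11}
Step 2: union(6, 9) -> merged; set of 6 now {6, 9, 11}
Step 3: find(9) -> no change; set of 9 is {6, 9, 11}
Step 4: union(3, 10) -> merged; set of 3 now {3, 10}
Step 5: union(11, 8) -> merged; set of 11 now {6, 8, 9, 11}
Step 6: union(7, 11) -> merged; set of 7 now {6, 7, 8, 9, 11}
Component of 7: {6, 7, 8, 9, 11}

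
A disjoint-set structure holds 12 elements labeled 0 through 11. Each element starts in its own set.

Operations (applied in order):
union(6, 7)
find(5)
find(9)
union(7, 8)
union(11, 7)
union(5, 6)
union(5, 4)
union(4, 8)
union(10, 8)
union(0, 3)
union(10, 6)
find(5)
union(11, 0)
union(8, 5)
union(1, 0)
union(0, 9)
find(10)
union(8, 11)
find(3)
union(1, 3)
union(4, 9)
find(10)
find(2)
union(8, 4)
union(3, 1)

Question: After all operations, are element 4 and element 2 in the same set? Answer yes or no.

Answer: no

Derivation:
Step 1: union(6, 7) -> merged; set of 6 now {6, 7}
Step 2: find(5) -> no change; set of 5 is {5}
Step 3: find(9) -> no change; set of 9 is {9}
Step 4: union(7, 8) -> merged; set of 7 now {6, 7, 8}
Step 5: union(11, 7) -> merged; set of 11 now {6, 7, 8, 11}
Step 6: union(5, 6) -> merged; set of 5 now {5, 6, 7, 8, 11}
Step 7: union(5, 4) -> merged; set of 5 now {4, 5, 6, 7, 8, 11}
Step 8: union(4, 8) -> already same set; set of 4 now {4, 5, 6, 7, 8, 11}
Step 9: union(10, 8) -> merged; set of 10 now {4, 5, 6, 7, 8, 10, 11}
Step 10: union(0, 3) -> merged; set of 0 now {0, 3}
Step 11: union(10, 6) -> already same set; set of 10 now {4, 5, 6, 7, 8, 10, 11}
Step 12: find(5) -> no change; set of 5 is {4, 5, 6, 7, 8, 10, 11}
Step 13: union(11, 0) -> merged; set of 11 now {0, 3, 4, 5, 6, 7, 8, 10, 11}
Step 14: union(8, 5) -> already same set; set of 8 now {0, 3, 4, 5, 6, 7, 8, 10, 11}
Step 15: union(1, 0) -> merged; set of 1 now {0, 1, 3, 4, 5, 6, 7, 8, 10, 11}
Step 16: union(0, 9) -> merged; set of 0 now {0, 1, 3, 4, 5, 6, 7, 8, 9, 10, 11}
Step 17: find(10) -> no change; set of 10 is {0, 1, 3, 4, 5, 6, 7, 8, 9, 10, 11}
Step 18: union(8, 11) -> already same set; set of 8 now {0, 1, 3, 4, 5, 6, 7, 8, 9, 10, 11}
Step 19: find(3) -> no change; set of 3 is {0, 1, 3, 4, 5, 6, 7, 8, 9, 10, 11}
Step 20: union(1, 3) -> already same set; set of 1 now {0, 1, 3, 4, 5, 6, 7, 8, 9, 10, 11}
Step 21: union(4, 9) -> already same set; set of 4 now {0, 1, 3, 4, 5, 6, 7, 8, 9, 10, 11}
Step 22: find(10) -> no change; set of 10 is {0, 1, 3, 4, 5, 6, 7, 8, 9, 10, 11}
Step 23: find(2) -> no change; set of 2 is {2}
Step 24: union(8, 4) -> already same set; set of 8 now {0, 1, 3, 4, 5, 6, 7, 8, 9, 10, 11}
Step 25: union(3, 1) -> already same set; set of 3 now {0, 1, 3, 4, 5, 6, 7, 8, 9, 10, 11}
Set of 4: {0, 1, 3, 4, 5, 6, 7, 8, 9, 10, 11}; 2 is not a member.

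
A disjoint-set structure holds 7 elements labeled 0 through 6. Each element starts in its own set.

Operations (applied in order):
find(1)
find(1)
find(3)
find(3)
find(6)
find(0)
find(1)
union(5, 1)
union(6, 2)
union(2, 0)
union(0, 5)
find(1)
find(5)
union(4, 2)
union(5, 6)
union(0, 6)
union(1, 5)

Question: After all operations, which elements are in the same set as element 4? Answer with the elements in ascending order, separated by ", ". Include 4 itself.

Step 1: find(1) -> no change; set of 1 is {1}
Step 2: find(1) -> no change; set of 1 is {1}
Step 3: find(3) -> no change; set of 3 is {3}
Step 4: find(3) -> no change; set of 3 is {3}
Step 5: find(6) -> no change; set of 6 is {6}
Step 6: find(0) -> no change; set of 0 is {0}
Step 7: find(1) -> no change; set of 1 is {1}
Step 8: union(5, 1) -> merged; set of 5 now {1, 5}
Step 9: union(6, 2) -> merged; set of 6 now {2, 6}
Step 10: union(2, 0) -> merged; set of 2 now {0, 2, 6}
Step 11: union(0, 5) -> merged; set of 0 now {0, 1, 2, 5, 6}
Step 12: find(1) -> no change; set of 1 is {0, 1, 2, 5, 6}
Step 13: find(5) -> no change; set of 5 is {0, 1, 2, 5, 6}
Step 14: union(4, 2) -> merged; set of 4 now {0, 1, 2, 4, 5, 6}
Step 15: union(5, 6) -> already same set; set of 5 now {0, 1, 2, 4, 5, 6}
Step 16: union(0, 6) -> already same set; set of 0 now {0, 1, 2, 4, 5, 6}
Step 17: union(1, 5) -> already same set; set of 1 now {0, 1, 2, 4, 5, 6}
Component of 4: {0, 1, 2, 4, 5, 6}

Answer: 0, 1, 2, 4, 5, 6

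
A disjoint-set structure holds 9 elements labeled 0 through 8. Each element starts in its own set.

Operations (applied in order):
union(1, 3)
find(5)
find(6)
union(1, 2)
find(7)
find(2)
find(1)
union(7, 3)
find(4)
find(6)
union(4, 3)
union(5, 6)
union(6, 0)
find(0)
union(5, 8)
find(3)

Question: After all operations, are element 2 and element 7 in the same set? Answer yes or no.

Step 1: union(1, 3) -> merged; set of 1 now {1, 3}
Step 2: find(5) -> no change; set of 5 is {5}
Step 3: find(6) -> no change; set of 6 is {6}
Step 4: union(1, 2) -> merged; set of 1 now {1, 2, 3}
Step 5: find(7) -> no change; set of 7 is {7}
Step 6: find(2) -> no change; set of 2 is {1, 2, 3}
Step 7: find(1) -> no change; set of 1 is {1, 2, 3}
Step 8: union(7, 3) -> merged; set of 7 now {1, 2, 3, 7}
Step 9: find(4) -> no change; set of 4 is {4}
Step 10: find(6) -> no change; set of 6 is {6}
Step 11: union(4, 3) -> merged; set of 4 now {1, 2, 3, 4, 7}
Step 12: union(5, 6) -> merged; set of 5 now {5, 6}
Step 13: union(6, 0) -> merged; set of 6 now {0, 5, 6}
Step 14: find(0) -> no change; set of 0 is {0, 5, 6}
Step 15: union(5, 8) -> merged; set of 5 now {0, 5, 6, 8}
Step 16: find(3) -> no change; set of 3 is {1, 2, 3, 4, 7}
Set of 2: {1, 2, 3, 4, 7}; 7 is a member.

Answer: yes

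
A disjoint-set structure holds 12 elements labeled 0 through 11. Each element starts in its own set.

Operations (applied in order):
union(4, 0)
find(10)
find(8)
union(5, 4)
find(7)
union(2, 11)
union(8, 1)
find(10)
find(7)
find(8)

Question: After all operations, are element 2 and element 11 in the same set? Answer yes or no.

Answer: yes

Derivation:
Step 1: union(4, 0) -> merged; set of 4 now {0, 4}
Step 2: find(10) -> no change; set of 10 is {10}
Step 3: find(8) -> no change; set of 8 is {8}
Step 4: union(5, 4) -> merged; set of 5 now {0, 4, 5}
Step 5: find(7) -> no change; set of 7 is {7}
Step 6: union(2, 11) -> merged; set of 2 now {2, 11}
Step 7: union(8, 1) -> merged; set of 8 now {1, 8}
Step 8: find(10) -> no change; set of 10 is {10}
Step 9: find(7) -> no change; set of 7 is {7}
Step 10: find(8) -> no change; set of 8 is {1, 8}
Set of 2: {2, 11}; 11 is a member.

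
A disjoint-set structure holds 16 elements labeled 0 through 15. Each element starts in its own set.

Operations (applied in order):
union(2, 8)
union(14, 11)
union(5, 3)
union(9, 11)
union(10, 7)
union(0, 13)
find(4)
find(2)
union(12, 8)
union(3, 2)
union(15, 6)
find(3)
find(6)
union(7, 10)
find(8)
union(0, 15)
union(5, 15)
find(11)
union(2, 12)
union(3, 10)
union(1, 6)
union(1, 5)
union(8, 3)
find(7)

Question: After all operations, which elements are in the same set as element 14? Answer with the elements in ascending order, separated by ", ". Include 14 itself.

Step 1: union(2, 8) -> merged; set of 2 now {2, 8}
Step 2: union(14, 11) -> merged; set of 14 now {11, 14}
Step 3: union(5, 3) -> merged; set of 5 now {3, 5}
Step 4: union(9, 11) -> merged; set of 9 now {9, 11, 14}
Step 5: union(10, 7) -> merged; set of 10 now {7, 10}
Step 6: union(0, 13) -> merged; set of 0 now {0, 13}
Step 7: find(4) -> no change; set of 4 is {4}
Step 8: find(2) -> no change; set of 2 is {2, 8}
Step 9: union(12, 8) -> merged; set of 12 now {2, 8, 12}
Step 10: union(3, 2) -> merged; set of 3 now {2, 3, 5, 8, 12}
Step 11: union(15, 6) -> merged; set of 15 now {6, 15}
Step 12: find(3) -> no change; set of 3 is {2, 3, 5, 8, 12}
Step 13: find(6) -> no change; set of 6 is {6, 15}
Step 14: union(7, 10) -> already same set; set of 7 now {7, 10}
Step 15: find(8) -> no change; set of 8 is {2, 3, 5, 8, 12}
Step 16: union(0, 15) -> merged; set of 0 now {0, 6, 13, 15}
Step 17: union(5, 15) -> merged; set of 5 now {0, 2, 3, 5, 6, 8, 12, 13, 15}
Step 18: find(11) -> no change; set of 11 is {9, 11, 14}
Step 19: union(2, 12) -> already same set; set of 2 now {0, 2, 3, 5, 6, 8, 12, 13, 15}
Step 20: union(3, 10) -> merged; set of 3 now {0, 2, 3, 5, 6, 7, 8, 10, 12, 13, 15}
Step 21: union(1, 6) -> merged; set of 1 now {0, 1, 2, 3, 5, 6, 7, 8, 10, 12, 13, 15}
Step 22: union(1, 5) -> already same set; set of 1 now {0, 1, 2, 3, 5, 6, 7, 8, 10, 12, 13, 15}
Step 23: union(8, 3) -> already same set; set of 8 now {0, 1, 2, 3, 5, 6, 7, 8, 10, 12, 13, 15}
Step 24: find(7) -> no change; set of 7 is {0, 1, 2, 3, 5, 6, 7, 8, 10, 12, 13, 15}
Component of 14: {9, 11, 14}

Answer: 9, 11, 14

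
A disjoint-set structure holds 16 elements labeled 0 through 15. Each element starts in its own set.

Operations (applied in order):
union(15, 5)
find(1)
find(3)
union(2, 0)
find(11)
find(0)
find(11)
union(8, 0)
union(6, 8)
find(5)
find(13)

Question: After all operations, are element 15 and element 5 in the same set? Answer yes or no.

Step 1: union(15, 5) -> merged; set of 15 now {5, 15}
Step 2: find(1) -> no change; set of 1 is {1}
Step 3: find(3) -> no change; set of 3 is {3}
Step 4: union(2, 0) -> merged; set of 2 now {0, 2}
Step 5: find(11) -> no change; set of 11 is {11}
Step 6: find(0) -> no change; set of 0 is {0, 2}
Step 7: find(11) -> no change; set of 11 is {11}
Step 8: union(8, 0) -> merged; set of 8 now {0, 2, 8}
Step 9: union(6, 8) -> merged; set of 6 now {0, 2, 6, 8}
Step 10: find(5) -> no change; set of 5 is {5, 15}
Step 11: find(13) -> no change; set of 13 is {13}
Set of 15: {5, 15}; 5 is a member.

Answer: yes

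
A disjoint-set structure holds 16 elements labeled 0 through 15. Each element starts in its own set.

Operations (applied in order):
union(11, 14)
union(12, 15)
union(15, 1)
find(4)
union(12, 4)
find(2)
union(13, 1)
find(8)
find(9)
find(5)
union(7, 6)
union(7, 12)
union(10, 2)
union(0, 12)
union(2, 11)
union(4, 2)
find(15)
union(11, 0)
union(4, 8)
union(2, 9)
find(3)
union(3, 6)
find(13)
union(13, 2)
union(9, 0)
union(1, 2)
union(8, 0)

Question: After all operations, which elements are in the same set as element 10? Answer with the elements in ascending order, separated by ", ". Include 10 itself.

Step 1: union(11, 14) -> merged; set of 11 now {11, 14}
Step 2: union(12, 15) -> merged; set of 12 now {12, 15}
Step 3: union(15, 1) -> merged; set of 15 now {1, 12, 15}
Step 4: find(4) -> no change; set of 4 is {4}
Step 5: union(12, 4) -> merged; set of 12 now {1, 4, 12, 15}
Step 6: find(2) -> no change; set of 2 is {2}
Step 7: union(13, 1) -> merged; set of 13 now {1, 4, 12, 13, 15}
Step 8: find(8) -> no change; set of 8 is {8}
Step 9: find(9) -> no change; set of 9 is {9}
Step 10: find(5) -> no change; set of 5 is {5}
Step 11: union(7, 6) -> merged; set of 7 now {6, 7}
Step 12: union(7, 12) -> merged; set of 7 now {1, 4, 6, 7, 12, 13, 15}
Step 13: union(10, 2) -> merged; set of 10 now {2, 10}
Step 14: union(0, 12) -> merged; set of 0 now {0, 1, 4, 6, 7, 12, 13, 15}
Step 15: union(2, 11) -> merged; set of 2 now {2, 10, 11, 14}
Step 16: union(4, 2) -> merged; set of 4 now {0, 1, 2, 4, 6, 7, 10, 11, 12, 13, 14, 15}
Step 17: find(15) -> no change; set of 15 is {0, 1, 2, 4, 6, 7, 10, 11, 12, 13, 14, 15}
Step 18: union(11, 0) -> already same set; set of 11 now {0, 1, 2, 4, 6, 7, 10, 11, 12, 13, 14, 15}
Step 19: union(4, 8) -> merged; set of 4 now {0, 1, 2, 4, 6, 7, 8, 10, 11, 12, 13, 14, 15}
Step 20: union(2, 9) -> merged; set of 2 now {0, 1, 2, 4, 6, 7, 8, 9, 10, 11, 12, 13, 14, 15}
Step 21: find(3) -> no change; set of 3 is {3}
Step 22: union(3, 6) -> merged; set of 3 now {0, 1, 2, 3, 4, 6, 7, 8, 9, 10, 11, 12, 13, 14, 15}
Step 23: find(13) -> no change; set of 13 is {0, 1, 2, 3, 4, 6, 7, 8, 9, 10, 11, 12, 13, 14, 15}
Step 24: union(13, 2) -> already same set; set of 13 now {0, 1, 2, 3, 4, 6, 7, 8, 9, 10, 11, 12, 13, 14, 15}
Step 25: union(9, 0) -> already same set; set of 9 now {0, 1, 2, 3, 4, 6, 7, 8, 9, 10, 11, 12, 13, 14, 15}
Step 26: union(1, 2) -> already same set; set of 1 now {0, 1, 2, 3, 4, 6, 7, 8, 9, 10, 11, 12, 13, 14, 15}
Step 27: union(8, 0) -> already same set; set of 8 now {0, 1, 2, 3, 4, 6, 7, 8, 9, 10, 11, 12, 13, 14, 15}
Component of 10: {0, 1, 2, 3, 4, 6, 7, 8, 9, 10, 11, 12, 13, 14, 15}

Answer: 0, 1, 2, 3, 4, 6, 7, 8, 9, 10, 11, 12, 13, 14, 15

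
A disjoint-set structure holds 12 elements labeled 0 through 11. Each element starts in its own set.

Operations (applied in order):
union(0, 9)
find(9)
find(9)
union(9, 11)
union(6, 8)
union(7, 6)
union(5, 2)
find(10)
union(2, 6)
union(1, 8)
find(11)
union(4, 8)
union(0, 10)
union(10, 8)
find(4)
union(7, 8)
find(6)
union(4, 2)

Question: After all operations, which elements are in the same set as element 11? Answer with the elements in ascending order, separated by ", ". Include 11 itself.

Answer: 0, 1, 2, 4, 5, 6, 7, 8, 9, 10, 11

Derivation:
Step 1: union(0, 9) -> merged; set of 0 now {0, 9}
Step 2: find(9) -> no change; set of 9 is {0, 9}
Step 3: find(9) -> no change; set of 9 is {0, 9}
Step 4: union(9, 11) -> merged; set of 9 now {0, 9, 11}
Step 5: union(6, 8) -> merged; set of 6 now {6, 8}
Step 6: union(7, 6) -> merged; set of 7 now {6, 7, 8}
Step 7: union(5, 2) -> merged; set of 5 now {2, 5}
Step 8: find(10) -> no change; set of 10 is {10}
Step 9: union(2, 6) -> merged; set of 2 now {2, 5, 6, 7, 8}
Step 10: union(1, 8) -> merged; set of 1 now {1, 2, 5, 6, 7, 8}
Step 11: find(11) -> no change; set of 11 is {0, 9, 11}
Step 12: union(4, 8) -> merged; set of 4 now {1, 2, 4, 5, 6, 7, 8}
Step 13: union(0, 10) -> merged; set of 0 now {0, 9, 10, 11}
Step 14: union(10, 8) -> merged; set of 10 now {0, 1, 2, 4, 5, 6, 7, 8, 9, 10, 11}
Step 15: find(4) -> no change; set of 4 is {0, 1, 2, 4, 5, 6, 7, 8, 9, 10, 11}
Step 16: union(7, 8) -> already same set; set of 7 now {0, 1, 2, 4, 5, 6, 7, 8, 9, 10, 11}
Step 17: find(6) -> no change; set of 6 is {0, 1, 2, 4, 5, 6, 7, 8, 9, 10, 11}
Step 18: union(4, 2) -> already same set; set of 4 now {0, 1, 2, 4, 5, 6, 7, 8, 9, 10, 11}
Component of 11: {0, 1, 2, 4, 5, 6, 7, 8, 9, 10, 11}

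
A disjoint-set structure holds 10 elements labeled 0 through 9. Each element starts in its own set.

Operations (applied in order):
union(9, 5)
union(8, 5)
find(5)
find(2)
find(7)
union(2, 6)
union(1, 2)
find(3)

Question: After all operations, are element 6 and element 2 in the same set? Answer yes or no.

Step 1: union(9, 5) -> merged; set of 9 now {5, 9}
Step 2: union(8, 5) -> merged; set of 8 now {5, 8, 9}
Step 3: find(5) -> no change; set of 5 is {5, 8, 9}
Step 4: find(2) -> no change; set of 2 is {2}
Step 5: find(7) -> no change; set of 7 is {7}
Step 6: union(2, 6) -> merged; set of 2 now {2, 6}
Step 7: union(1, 2) -> merged; set of 1 now {1, 2, 6}
Step 8: find(3) -> no change; set of 3 is {3}
Set of 6: {1, 2, 6}; 2 is a member.

Answer: yes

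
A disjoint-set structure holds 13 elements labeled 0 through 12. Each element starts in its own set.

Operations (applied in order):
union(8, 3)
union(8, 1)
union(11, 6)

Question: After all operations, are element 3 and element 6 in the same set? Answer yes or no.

Answer: no

Derivation:
Step 1: union(8, 3) -> merged; set of 8 now {3, 8}
Step 2: union(8, 1) -> merged; set of 8 now {1, 3, 8}
Step 3: union(11, 6) -> merged; set of 11 now {6, 11}
Set of 3: {1, 3, 8}; 6 is not a member.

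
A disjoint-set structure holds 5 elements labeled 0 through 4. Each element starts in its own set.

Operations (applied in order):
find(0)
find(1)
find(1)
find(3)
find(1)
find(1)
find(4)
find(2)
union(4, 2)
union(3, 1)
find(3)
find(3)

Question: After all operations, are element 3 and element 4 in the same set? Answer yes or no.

Step 1: find(0) -> no change; set of 0 is {0}
Step 2: find(1) -> no change; set of 1 is {1}
Step 3: find(1) -> no change; set of 1 is {1}
Step 4: find(3) -> no change; set of 3 is {3}
Step 5: find(1) -> no change; set of 1 is {1}
Step 6: find(1) -> no change; set of 1 is {1}
Step 7: find(4) -> no change; set of 4 is {4}
Step 8: find(2) -> no change; set of 2 is {2}
Step 9: union(4, 2) -> merged; set of 4 now {2, 4}
Step 10: union(3, 1) -> merged; set of 3 now {1, 3}
Step 11: find(3) -> no change; set of 3 is {1, 3}
Step 12: find(3) -> no change; set of 3 is {1, 3}
Set of 3: {1, 3}; 4 is not a member.

Answer: no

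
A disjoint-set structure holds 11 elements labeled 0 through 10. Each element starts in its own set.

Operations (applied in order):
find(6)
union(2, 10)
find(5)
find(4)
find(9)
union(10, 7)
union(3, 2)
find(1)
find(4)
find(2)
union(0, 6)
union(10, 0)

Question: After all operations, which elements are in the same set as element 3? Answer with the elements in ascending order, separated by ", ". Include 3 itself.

Step 1: find(6) -> no change; set of 6 is {6}
Step 2: union(2, 10) -> merged; set of 2 now {2, 10}
Step 3: find(5) -> no change; set of 5 is {5}
Step 4: find(4) -> no change; set of 4 is {4}
Step 5: find(9) -> no change; set of 9 is {9}
Step 6: union(10, 7) -> merged; set of 10 now {2, 7, 10}
Step 7: union(3, 2) -> merged; set of 3 now {2, 3, 7, 10}
Step 8: find(1) -> no change; set of 1 is {1}
Step 9: find(4) -> no change; set of 4 is {4}
Step 10: find(2) -> no change; set of 2 is {2, 3, 7, 10}
Step 11: union(0, 6) -> merged; set of 0 now {0, 6}
Step 12: union(10, 0) -> merged; set of 10 now {0, 2, 3, 6, 7, 10}
Component of 3: {0, 2, 3, 6, 7, 10}

Answer: 0, 2, 3, 6, 7, 10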